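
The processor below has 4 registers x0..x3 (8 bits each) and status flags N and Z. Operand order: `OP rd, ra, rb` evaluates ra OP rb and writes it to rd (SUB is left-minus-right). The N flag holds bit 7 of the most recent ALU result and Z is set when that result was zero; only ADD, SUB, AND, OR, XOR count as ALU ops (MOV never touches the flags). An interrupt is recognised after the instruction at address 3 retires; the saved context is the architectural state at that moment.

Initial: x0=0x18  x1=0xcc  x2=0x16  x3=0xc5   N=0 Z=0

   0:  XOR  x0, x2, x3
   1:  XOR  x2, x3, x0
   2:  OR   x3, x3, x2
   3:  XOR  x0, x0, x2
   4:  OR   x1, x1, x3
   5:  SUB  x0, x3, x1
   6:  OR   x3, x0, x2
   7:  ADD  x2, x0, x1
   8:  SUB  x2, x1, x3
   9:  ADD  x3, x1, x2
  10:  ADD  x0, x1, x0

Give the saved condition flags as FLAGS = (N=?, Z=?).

FLAGS = (N=1, Z=0)

after  0: x0=0xd3 x1=0xcc x2=0x16 x3=0xc5  N=1 Z=0
after  1: x0=0xd3 x1=0xcc x2=0x16 x3=0xc5  N=0 Z=0
after  2: x0=0xd3 x1=0xcc x2=0x16 x3=0xd7  N=1 Z=0
after  3: x0=0xc5 x1=0xcc x2=0x16 x3=0xd7  N=1 Z=0
-- IRQ taken; context saved, return-PC = 4 --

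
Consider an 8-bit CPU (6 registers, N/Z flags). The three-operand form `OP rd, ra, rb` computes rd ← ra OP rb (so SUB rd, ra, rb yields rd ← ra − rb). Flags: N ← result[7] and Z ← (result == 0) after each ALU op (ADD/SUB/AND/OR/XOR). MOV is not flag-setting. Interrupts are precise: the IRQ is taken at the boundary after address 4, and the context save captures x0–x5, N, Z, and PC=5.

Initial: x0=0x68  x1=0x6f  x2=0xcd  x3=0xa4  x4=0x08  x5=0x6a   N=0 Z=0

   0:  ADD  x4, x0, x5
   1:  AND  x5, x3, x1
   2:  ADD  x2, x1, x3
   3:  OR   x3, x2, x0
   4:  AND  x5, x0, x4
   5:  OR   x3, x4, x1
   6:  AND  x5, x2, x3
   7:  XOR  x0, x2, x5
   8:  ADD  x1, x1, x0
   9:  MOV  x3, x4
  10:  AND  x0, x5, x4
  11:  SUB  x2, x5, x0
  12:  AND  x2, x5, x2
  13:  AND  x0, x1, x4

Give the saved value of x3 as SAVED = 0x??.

after  0: x0=0x68 x1=0x6f x2=0xcd x3=0xa4 x4=0xd2 x5=0x6a  N=1 Z=0
after  1: x0=0x68 x1=0x6f x2=0xcd x3=0xa4 x4=0xd2 x5=0x24  N=0 Z=0
after  2: x0=0x68 x1=0x6f x2=0x13 x3=0xa4 x4=0xd2 x5=0x24  N=0 Z=0
after  3: x0=0x68 x1=0x6f x2=0x13 x3=0x7b x4=0xd2 x5=0x24  N=0 Z=0
after  4: x0=0x68 x1=0x6f x2=0x13 x3=0x7b x4=0xd2 x5=0x40  N=0 Z=0
-- IRQ taken; context saved, return-PC = 5 --

SAVED = 0x7b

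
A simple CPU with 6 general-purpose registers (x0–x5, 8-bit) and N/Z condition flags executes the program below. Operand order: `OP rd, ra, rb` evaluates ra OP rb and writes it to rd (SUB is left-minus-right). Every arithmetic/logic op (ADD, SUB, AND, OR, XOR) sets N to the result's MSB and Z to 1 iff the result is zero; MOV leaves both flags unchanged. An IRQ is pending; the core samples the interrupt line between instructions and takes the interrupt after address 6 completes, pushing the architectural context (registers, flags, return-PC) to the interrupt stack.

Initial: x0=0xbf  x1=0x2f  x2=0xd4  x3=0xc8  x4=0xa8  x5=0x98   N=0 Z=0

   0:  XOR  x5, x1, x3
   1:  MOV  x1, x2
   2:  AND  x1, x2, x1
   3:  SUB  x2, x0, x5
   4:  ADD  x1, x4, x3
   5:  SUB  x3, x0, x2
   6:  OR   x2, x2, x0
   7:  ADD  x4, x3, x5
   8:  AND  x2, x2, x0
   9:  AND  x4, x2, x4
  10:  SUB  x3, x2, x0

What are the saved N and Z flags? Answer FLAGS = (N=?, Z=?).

FLAGS = (N=1, Z=0)

after  0: x0=0xbf x1=0x2f x2=0xd4 x3=0xc8 x4=0xa8 x5=0xe7  N=1 Z=0
after  1: x0=0xbf x1=0xd4 x2=0xd4 x3=0xc8 x4=0xa8 x5=0xe7  N=1 Z=0
after  2: x0=0xbf x1=0xd4 x2=0xd4 x3=0xc8 x4=0xa8 x5=0xe7  N=1 Z=0
after  3: x0=0xbf x1=0xd4 x2=0xd8 x3=0xc8 x4=0xa8 x5=0xe7  N=1 Z=0
after  4: x0=0xbf x1=0x70 x2=0xd8 x3=0xc8 x4=0xa8 x5=0xe7  N=0 Z=0
after  5: x0=0xbf x1=0x70 x2=0xd8 x3=0xe7 x4=0xa8 x5=0xe7  N=1 Z=0
after  6: x0=0xbf x1=0x70 x2=0xff x3=0xe7 x4=0xa8 x5=0xe7  N=1 Z=0
-- IRQ taken; context saved, return-PC = 7 --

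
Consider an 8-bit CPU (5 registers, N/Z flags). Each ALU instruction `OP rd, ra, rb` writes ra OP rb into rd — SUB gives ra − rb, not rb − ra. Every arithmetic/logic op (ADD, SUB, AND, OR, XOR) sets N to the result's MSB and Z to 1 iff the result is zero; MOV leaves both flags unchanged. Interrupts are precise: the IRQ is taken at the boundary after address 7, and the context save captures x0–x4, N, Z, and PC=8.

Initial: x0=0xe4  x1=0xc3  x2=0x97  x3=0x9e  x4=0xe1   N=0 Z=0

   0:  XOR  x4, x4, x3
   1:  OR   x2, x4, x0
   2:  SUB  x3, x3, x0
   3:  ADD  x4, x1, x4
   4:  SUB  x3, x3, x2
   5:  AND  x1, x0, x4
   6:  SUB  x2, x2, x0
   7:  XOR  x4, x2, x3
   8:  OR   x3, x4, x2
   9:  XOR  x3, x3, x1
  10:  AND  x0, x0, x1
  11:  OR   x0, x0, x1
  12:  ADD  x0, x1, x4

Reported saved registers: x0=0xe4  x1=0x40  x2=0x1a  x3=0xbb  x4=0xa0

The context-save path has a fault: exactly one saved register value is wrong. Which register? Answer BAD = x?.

BAD = x2

after  0: x0=0xe4 x1=0xc3 x2=0x97 x3=0x9e x4=0x7f  N=0 Z=0
after  1: x0=0xe4 x1=0xc3 x2=0xff x3=0x9e x4=0x7f  N=1 Z=0
after  2: x0=0xe4 x1=0xc3 x2=0xff x3=0xba x4=0x7f  N=1 Z=0
after  3: x0=0xe4 x1=0xc3 x2=0xff x3=0xba x4=0x42  N=0 Z=0
after  4: x0=0xe4 x1=0xc3 x2=0xff x3=0xbb x4=0x42  N=1 Z=0
after  5: x0=0xe4 x1=0x40 x2=0xff x3=0xbb x4=0x42  N=0 Z=0
after  6: x0=0xe4 x1=0x40 x2=0x1b x3=0xbb x4=0x42  N=0 Z=0
after  7: x0=0xe4 x1=0x40 x2=0x1b x3=0xbb x4=0xa0  N=1 Z=0
-- IRQ taken; context saved, return-PC = 8 --
mismatch: x2: reported 0x1a vs actual 0x1b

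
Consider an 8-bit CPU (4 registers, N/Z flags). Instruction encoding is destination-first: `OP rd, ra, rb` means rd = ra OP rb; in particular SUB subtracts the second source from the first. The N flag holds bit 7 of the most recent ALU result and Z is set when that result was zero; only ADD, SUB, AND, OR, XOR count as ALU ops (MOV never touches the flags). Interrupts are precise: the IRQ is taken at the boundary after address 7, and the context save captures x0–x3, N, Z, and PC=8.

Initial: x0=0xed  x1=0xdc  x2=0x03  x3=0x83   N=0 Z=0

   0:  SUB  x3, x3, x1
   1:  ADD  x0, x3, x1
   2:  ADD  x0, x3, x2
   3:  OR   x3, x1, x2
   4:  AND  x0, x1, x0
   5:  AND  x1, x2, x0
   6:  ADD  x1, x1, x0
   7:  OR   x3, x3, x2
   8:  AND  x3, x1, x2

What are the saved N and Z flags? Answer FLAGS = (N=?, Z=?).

FLAGS = (N=1, Z=0)

after  0: x0=0xed x1=0xdc x2=0x03 x3=0xa7  N=1 Z=0
after  1: x0=0x83 x1=0xdc x2=0x03 x3=0xa7  N=1 Z=0
after  2: x0=0xaa x1=0xdc x2=0x03 x3=0xa7  N=1 Z=0
after  3: x0=0xaa x1=0xdc x2=0x03 x3=0xdf  N=1 Z=0
after  4: x0=0x88 x1=0xdc x2=0x03 x3=0xdf  N=1 Z=0
after  5: x0=0x88 x1=0x00 x2=0x03 x3=0xdf  N=0 Z=1
after  6: x0=0x88 x1=0x88 x2=0x03 x3=0xdf  N=1 Z=0
after  7: x0=0x88 x1=0x88 x2=0x03 x3=0xdf  N=1 Z=0
-- IRQ taken; context saved, return-PC = 8 --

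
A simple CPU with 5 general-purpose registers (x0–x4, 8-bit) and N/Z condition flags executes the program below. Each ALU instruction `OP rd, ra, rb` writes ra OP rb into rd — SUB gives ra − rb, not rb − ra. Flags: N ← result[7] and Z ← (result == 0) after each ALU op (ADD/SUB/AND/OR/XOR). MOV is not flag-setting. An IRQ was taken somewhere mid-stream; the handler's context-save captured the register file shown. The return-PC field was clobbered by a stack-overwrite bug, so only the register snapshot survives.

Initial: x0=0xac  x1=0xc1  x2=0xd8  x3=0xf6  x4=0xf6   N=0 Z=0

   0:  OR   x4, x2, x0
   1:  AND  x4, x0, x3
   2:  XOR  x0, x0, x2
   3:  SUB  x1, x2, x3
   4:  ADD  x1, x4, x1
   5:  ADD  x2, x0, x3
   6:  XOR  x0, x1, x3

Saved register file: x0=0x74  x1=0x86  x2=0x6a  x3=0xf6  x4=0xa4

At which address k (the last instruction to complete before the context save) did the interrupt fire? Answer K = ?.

K = 5

after  0: x0=0xac x1=0xc1 x2=0xd8 x3=0xf6 x4=0xfc  N=1 Z=0
after  1: x0=0xac x1=0xc1 x2=0xd8 x3=0xf6 x4=0xa4  N=1 Z=0
after  2: x0=0x74 x1=0xc1 x2=0xd8 x3=0xf6 x4=0xa4  N=0 Z=0
after  3: x0=0x74 x1=0xe2 x2=0xd8 x3=0xf6 x4=0xa4  N=1 Z=0
after  4: x0=0x74 x1=0x86 x2=0xd8 x3=0xf6 x4=0xa4  N=1 Z=0
after  5: x0=0x74 x1=0x86 x2=0x6a x3=0xf6 x4=0xa4  N=0 Z=0
-- IRQ taken; context saved, return-PC = 6 --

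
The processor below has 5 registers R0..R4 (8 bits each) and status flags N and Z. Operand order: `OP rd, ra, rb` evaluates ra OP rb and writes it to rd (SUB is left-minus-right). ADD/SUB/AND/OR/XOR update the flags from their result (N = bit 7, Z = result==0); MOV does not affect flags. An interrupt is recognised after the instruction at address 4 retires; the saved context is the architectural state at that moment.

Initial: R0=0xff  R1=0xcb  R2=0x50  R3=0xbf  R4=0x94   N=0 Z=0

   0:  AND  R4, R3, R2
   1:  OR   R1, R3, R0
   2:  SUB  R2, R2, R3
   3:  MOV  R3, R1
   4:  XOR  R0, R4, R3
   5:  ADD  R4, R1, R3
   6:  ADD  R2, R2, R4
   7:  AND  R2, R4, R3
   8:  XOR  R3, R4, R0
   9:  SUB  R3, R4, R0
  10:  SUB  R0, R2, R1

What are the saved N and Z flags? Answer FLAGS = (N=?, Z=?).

after  0: R0=0xff R1=0xcb R2=0x50 R3=0xbf R4=0x10  N=0 Z=0
after  1: R0=0xff R1=0xff R2=0x50 R3=0xbf R4=0x10  N=1 Z=0
after  2: R0=0xff R1=0xff R2=0x91 R3=0xbf R4=0x10  N=1 Z=0
after  3: R0=0xff R1=0xff R2=0x91 R3=0xff R4=0x10  N=1 Z=0
after  4: R0=0xef R1=0xff R2=0x91 R3=0xff R4=0x10  N=1 Z=0
-- IRQ taken; context saved, return-PC = 5 --

FLAGS = (N=1, Z=0)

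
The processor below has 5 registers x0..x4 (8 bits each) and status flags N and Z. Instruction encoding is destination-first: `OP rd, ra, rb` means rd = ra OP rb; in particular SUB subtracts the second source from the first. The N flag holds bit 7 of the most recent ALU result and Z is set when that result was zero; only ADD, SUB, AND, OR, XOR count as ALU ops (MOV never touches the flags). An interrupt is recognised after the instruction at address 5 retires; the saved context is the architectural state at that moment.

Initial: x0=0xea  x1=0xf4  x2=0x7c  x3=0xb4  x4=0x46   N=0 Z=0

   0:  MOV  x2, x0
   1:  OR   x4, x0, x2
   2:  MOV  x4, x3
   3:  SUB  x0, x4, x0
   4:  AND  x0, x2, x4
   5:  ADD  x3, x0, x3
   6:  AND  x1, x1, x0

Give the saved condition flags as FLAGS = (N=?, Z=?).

FLAGS = (N=0, Z=0)

after  0: x0=0xea x1=0xf4 x2=0xea x3=0xb4 x4=0x46  N=0 Z=0
after  1: x0=0xea x1=0xf4 x2=0xea x3=0xb4 x4=0xea  N=1 Z=0
after  2: x0=0xea x1=0xf4 x2=0xea x3=0xb4 x4=0xb4  N=1 Z=0
after  3: x0=0xca x1=0xf4 x2=0xea x3=0xb4 x4=0xb4  N=1 Z=0
after  4: x0=0xa0 x1=0xf4 x2=0xea x3=0xb4 x4=0xb4  N=1 Z=0
after  5: x0=0xa0 x1=0xf4 x2=0xea x3=0x54 x4=0xb4  N=0 Z=0
-- IRQ taken; context saved, return-PC = 6 --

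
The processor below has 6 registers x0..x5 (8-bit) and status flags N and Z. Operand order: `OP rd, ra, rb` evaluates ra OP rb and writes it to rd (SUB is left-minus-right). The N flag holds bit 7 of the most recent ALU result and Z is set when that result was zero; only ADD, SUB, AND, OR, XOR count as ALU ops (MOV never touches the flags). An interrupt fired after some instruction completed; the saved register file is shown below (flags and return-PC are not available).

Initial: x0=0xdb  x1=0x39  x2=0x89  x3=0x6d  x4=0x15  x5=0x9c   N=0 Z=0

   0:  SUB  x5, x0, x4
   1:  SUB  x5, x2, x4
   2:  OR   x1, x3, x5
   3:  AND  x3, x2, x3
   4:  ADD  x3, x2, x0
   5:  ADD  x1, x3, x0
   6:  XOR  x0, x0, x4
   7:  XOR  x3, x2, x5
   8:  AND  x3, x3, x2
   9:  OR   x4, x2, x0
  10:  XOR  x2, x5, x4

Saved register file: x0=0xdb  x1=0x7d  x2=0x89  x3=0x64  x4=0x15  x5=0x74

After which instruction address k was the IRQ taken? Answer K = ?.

K = 4

after  0: x0=0xdb x1=0x39 x2=0x89 x3=0x6d x4=0x15 x5=0xc6  N=1 Z=0
after  1: x0=0xdb x1=0x39 x2=0x89 x3=0x6d x4=0x15 x5=0x74  N=0 Z=0
after  2: x0=0xdb x1=0x7d x2=0x89 x3=0x6d x4=0x15 x5=0x74  N=0 Z=0
after  3: x0=0xdb x1=0x7d x2=0x89 x3=0x09 x4=0x15 x5=0x74  N=0 Z=0
after  4: x0=0xdb x1=0x7d x2=0x89 x3=0x64 x4=0x15 x5=0x74  N=0 Z=0
-- IRQ taken; context saved, return-PC = 5 --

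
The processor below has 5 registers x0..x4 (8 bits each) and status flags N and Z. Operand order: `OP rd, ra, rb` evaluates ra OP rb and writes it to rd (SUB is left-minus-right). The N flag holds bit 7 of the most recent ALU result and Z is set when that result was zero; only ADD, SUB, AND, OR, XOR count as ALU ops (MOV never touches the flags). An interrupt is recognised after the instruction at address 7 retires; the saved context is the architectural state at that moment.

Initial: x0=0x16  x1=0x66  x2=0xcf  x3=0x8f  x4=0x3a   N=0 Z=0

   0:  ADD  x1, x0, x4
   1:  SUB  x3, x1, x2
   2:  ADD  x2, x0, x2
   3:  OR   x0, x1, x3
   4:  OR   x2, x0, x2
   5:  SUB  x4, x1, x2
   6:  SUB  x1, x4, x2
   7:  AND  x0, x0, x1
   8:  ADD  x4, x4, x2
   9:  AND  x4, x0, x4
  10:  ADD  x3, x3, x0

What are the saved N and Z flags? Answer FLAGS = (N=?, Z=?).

after  0: x0=0x16 x1=0x50 x2=0xcf x3=0x8f x4=0x3a  N=0 Z=0
after  1: x0=0x16 x1=0x50 x2=0xcf x3=0x81 x4=0x3a  N=1 Z=0
after  2: x0=0x16 x1=0x50 x2=0xe5 x3=0x81 x4=0x3a  N=1 Z=0
after  3: x0=0xd1 x1=0x50 x2=0xe5 x3=0x81 x4=0x3a  N=1 Z=0
after  4: x0=0xd1 x1=0x50 x2=0xf5 x3=0x81 x4=0x3a  N=1 Z=0
after  5: x0=0xd1 x1=0x50 x2=0xf5 x3=0x81 x4=0x5b  N=0 Z=0
after  6: x0=0xd1 x1=0x66 x2=0xf5 x3=0x81 x4=0x5b  N=0 Z=0
after  7: x0=0x40 x1=0x66 x2=0xf5 x3=0x81 x4=0x5b  N=0 Z=0
-- IRQ taken; context saved, return-PC = 8 --

FLAGS = (N=0, Z=0)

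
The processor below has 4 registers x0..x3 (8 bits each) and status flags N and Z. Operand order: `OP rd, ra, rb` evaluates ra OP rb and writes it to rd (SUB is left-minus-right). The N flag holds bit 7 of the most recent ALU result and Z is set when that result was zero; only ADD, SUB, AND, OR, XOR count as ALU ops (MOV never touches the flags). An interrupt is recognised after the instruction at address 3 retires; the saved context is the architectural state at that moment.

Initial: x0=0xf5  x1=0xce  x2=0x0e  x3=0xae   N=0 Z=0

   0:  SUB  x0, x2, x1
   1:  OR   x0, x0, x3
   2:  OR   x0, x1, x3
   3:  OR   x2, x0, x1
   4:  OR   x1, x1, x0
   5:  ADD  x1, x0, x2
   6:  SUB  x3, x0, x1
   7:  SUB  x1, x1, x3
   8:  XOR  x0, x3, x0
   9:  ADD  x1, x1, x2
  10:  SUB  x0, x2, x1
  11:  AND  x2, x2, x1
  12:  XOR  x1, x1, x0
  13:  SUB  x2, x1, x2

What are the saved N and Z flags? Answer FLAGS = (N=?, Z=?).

FLAGS = (N=1, Z=0)

after  0: x0=0x40 x1=0xce x2=0x0e x3=0xae  N=0 Z=0
after  1: x0=0xee x1=0xce x2=0x0e x3=0xae  N=1 Z=0
after  2: x0=0xee x1=0xce x2=0x0e x3=0xae  N=1 Z=0
after  3: x0=0xee x1=0xce x2=0xee x3=0xae  N=1 Z=0
-- IRQ taken; context saved, return-PC = 4 --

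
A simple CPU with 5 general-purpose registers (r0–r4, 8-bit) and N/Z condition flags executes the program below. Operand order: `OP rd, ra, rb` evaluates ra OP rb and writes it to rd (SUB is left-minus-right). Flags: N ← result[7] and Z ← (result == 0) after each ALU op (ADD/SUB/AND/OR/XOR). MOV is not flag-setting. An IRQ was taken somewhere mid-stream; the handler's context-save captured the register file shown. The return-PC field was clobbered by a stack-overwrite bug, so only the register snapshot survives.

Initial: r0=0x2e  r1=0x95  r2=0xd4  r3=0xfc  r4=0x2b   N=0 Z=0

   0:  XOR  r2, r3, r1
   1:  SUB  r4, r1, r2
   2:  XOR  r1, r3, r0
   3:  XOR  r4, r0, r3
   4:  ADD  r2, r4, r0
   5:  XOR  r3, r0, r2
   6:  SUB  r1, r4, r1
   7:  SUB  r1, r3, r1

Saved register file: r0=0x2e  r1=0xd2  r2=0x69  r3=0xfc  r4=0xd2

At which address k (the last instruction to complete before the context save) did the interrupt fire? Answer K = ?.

K = 3

after  0: r0=0x2e r1=0x95 r2=0x69 r3=0xfc r4=0x2b  N=0 Z=0
after  1: r0=0x2e r1=0x95 r2=0x69 r3=0xfc r4=0x2c  N=0 Z=0
after  2: r0=0x2e r1=0xd2 r2=0x69 r3=0xfc r4=0x2c  N=1 Z=0
after  3: r0=0x2e r1=0xd2 r2=0x69 r3=0xfc r4=0xd2  N=1 Z=0
-- IRQ taken; context saved, return-PC = 4 --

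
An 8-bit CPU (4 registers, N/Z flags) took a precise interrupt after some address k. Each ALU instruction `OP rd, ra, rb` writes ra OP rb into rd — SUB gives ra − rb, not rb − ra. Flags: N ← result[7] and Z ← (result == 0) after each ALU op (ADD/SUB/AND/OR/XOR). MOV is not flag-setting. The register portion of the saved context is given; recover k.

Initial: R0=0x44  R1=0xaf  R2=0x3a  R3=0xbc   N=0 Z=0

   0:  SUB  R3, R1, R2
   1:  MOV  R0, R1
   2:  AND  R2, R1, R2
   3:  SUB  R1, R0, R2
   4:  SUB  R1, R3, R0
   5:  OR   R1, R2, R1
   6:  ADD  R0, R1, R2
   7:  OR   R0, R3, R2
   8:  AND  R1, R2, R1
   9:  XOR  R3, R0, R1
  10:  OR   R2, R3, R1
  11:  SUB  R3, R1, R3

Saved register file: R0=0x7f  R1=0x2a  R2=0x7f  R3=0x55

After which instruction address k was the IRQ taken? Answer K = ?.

after  0: R0=0x44 R1=0xaf R2=0x3a R3=0x75  N=0 Z=0
after  1: R0=0xaf R1=0xaf R2=0x3a R3=0x75  N=0 Z=0
after  2: R0=0xaf R1=0xaf R2=0x2a R3=0x75  N=0 Z=0
after  3: R0=0xaf R1=0x85 R2=0x2a R3=0x75  N=1 Z=0
after  4: R0=0xaf R1=0xc6 R2=0x2a R3=0x75  N=1 Z=0
after  5: R0=0xaf R1=0xee R2=0x2a R3=0x75  N=1 Z=0
after  6: R0=0x18 R1=0xee R2=0x2a R3=0x75  N=0 Z=0
after  7: R0=0x7f R1=0xee R2=0x2a R3=0x75  N=0 Z=0
after  8: R0=0x7f R1=0x2a R2=0x2a R3=0x75  N=0 Z=0
after  9: R0=0x7f R1=0x2a R2=0x2a R3=0x55  N=0 Z=0
after 10: R0=0x7f R1=0x2a R2=0x7f R3=0x55  N=0 Z=0
-- IRQ taken; context saved, return-PC = 11 --

K = 10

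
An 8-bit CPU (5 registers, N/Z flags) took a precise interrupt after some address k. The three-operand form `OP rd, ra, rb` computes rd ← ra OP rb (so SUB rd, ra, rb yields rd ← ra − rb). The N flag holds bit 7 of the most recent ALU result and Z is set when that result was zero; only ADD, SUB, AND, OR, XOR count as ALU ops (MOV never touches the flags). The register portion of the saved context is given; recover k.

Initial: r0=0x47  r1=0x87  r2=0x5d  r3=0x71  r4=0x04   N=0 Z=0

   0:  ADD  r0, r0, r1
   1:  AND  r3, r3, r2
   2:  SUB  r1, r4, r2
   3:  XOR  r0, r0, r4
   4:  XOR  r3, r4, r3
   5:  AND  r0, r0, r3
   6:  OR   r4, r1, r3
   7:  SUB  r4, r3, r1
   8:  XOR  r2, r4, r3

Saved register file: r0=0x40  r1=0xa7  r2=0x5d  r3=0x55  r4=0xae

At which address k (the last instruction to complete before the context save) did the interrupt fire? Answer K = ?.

after  0: r0=0xce r1=0x87 r2=0x5d r3=0x71 r4=0x04  N=1 Z=0
after  1: r0=0xce r1=0x87 r2=0x5d r3=0x51 r4=0x04  N=0 Z=0
after  2: r0=0xce r1=0xa7 r2=0x5d r3=0x51 r4=0x04  N=1 Z=0
after  3: r0=0xca r1=0xa7 r2=0x5d r3=0x51 r4=0x04  N=1 Z=0
after  4: r0=0xca r1=0xa7 r2=0x5d r3=0x55 r4=0x04  N=0 Z=0
after  5: r0=0x40 r1=0xa7 r2=0x5d r3=0x55 r4=0x04  N=0 Z=0
after  6: r0=0x40 r1=0xa7 r2=0x5d r3=0x55 r4=0xf7  N=1 Z=0
after  7: r0=0x40 r1=0xa7 r2=0x5d r3=0x55 r4=0xae  N=1 Z=0
-- IRQ taken; context saved, return-PC = 8 --

K = 7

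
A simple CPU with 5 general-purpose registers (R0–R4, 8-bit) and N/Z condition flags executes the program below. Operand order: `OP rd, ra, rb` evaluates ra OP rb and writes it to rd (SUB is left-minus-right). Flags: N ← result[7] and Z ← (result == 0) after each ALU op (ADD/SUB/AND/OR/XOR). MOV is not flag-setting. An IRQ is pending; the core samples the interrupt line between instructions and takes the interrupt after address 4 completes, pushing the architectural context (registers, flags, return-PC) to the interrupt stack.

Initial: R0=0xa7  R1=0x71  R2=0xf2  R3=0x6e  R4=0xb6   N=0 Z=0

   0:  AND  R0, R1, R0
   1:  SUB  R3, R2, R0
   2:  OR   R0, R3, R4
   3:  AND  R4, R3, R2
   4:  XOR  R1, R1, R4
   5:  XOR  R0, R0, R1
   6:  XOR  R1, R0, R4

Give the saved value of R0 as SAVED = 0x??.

after  0: R0=0x21 R1=0x71 R2=0xf2 R3=0x6e R4=0xb6  N=0 Z=0
after  1: R0=0x21 R1=0x71 R2=0xf2 R3=0xd1 R4=0xb6  N=1 Z=0
after  2: R0=0xf7 R1=0x71 R2=0xf2 R3=0xd1 R4=0xb6  N=1 Z=0
after  3: R0=0xf7 R1=0x71 R2=0xf2 R3=0xd1 R4=0xd0  N=1 Z=0
after  4: R0=0xf7 R1=0xa1 R2=0xf2 R3=0xd1 R4=0xd0  N=1 Z=0
-- IRQ taken; context saved, return-PC = 5 --

SAVED = 0xf7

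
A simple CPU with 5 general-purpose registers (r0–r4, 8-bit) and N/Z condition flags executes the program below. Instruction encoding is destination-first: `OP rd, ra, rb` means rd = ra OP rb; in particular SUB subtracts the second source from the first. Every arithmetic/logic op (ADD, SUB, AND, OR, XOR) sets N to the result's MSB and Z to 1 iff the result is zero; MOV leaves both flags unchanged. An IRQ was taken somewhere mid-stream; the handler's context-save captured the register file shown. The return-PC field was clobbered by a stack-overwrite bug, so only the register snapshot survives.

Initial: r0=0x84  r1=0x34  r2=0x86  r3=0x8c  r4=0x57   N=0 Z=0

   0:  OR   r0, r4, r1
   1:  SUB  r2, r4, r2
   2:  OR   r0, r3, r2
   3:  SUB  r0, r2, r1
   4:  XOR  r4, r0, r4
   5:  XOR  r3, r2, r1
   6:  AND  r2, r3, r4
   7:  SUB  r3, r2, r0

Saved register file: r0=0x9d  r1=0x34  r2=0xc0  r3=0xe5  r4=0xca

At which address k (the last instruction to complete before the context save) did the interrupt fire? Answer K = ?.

after  0: r0=0x77 r1=0x34 r2=0x86 r3=0x8c r4=0x57  N=0 Z=0
after  1: r0=0x77 r1=0x34 r2=0xd1 r3=0x8c r4=0x57  N=1 Z=0
after  2: r0=0xdd r1=0x34 r2=0xd1 r3=0x8c r4=0x57  N=1 Z=0
after  3: r0=0x9d r1=0x34 r2=0xd1 r3=0x8c r4=0x57  N=1 Z=0
after  4: r0=0x9d r1=0x34 r2=0xd1 r3=0x8c r4=0xca  N=1 Z=0
after  5: r0=0x9d r1=0x34 r2=0xd1 r3=0xe5 r4=0xca  N=1 Z=0
after  6: r0=0x9d r1=0x34 r2=0xc0 r3=0xe5 r4=0xca  N=1 Z=0
-- IRQ taken; context saved, return-PC = 7 --

K = 6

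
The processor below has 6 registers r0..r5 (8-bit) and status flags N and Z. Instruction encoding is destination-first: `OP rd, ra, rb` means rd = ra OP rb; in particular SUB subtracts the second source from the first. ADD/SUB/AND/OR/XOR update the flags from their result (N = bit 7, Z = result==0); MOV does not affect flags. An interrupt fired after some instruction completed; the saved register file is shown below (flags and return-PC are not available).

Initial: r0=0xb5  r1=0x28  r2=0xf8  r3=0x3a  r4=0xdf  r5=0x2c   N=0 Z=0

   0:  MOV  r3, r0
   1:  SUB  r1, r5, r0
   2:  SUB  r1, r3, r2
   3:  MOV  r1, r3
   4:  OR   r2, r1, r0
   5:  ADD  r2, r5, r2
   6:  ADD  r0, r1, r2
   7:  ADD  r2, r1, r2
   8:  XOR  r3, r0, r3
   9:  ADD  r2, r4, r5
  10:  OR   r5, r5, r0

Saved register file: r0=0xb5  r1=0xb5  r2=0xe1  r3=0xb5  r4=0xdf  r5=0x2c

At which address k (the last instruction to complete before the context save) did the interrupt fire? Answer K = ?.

after  0: r0=0xb5 r1=0x28 r2=0xf8 r3=0xb5 r4=0xdf r5=0x2c  N=0 Z=0
after  1: r0=0xb5 r1=0x77 r2=0xf8 r3=0xb5 r4=0xdf r5=0x2c  N=0 Z=0
after  2: r0=0xb5 r1=0xbd r2=0xf8 r3=0xb5 r4=0xdf r5=0x2c  N=1 Z=0
after  3: r0=0xb5 r1=0xb5 r2=0xf8 r3=0xb5 r4=0xdf r5=0x2c  N=1 Z=0
after  4: r0=0xb5 r1=0xb5 r2=0xb5 r3=0xb5 r4=0xdf r5=0x2c  N=1 Z=0
after  5: r0=0xb5 r1=0xb5 r2=0xe1 r3=0xb5 r4=0xdf r5=0x2c  N=1 Z=0
-- IRQ taken; context saved, return-PC = 6 --

K = 5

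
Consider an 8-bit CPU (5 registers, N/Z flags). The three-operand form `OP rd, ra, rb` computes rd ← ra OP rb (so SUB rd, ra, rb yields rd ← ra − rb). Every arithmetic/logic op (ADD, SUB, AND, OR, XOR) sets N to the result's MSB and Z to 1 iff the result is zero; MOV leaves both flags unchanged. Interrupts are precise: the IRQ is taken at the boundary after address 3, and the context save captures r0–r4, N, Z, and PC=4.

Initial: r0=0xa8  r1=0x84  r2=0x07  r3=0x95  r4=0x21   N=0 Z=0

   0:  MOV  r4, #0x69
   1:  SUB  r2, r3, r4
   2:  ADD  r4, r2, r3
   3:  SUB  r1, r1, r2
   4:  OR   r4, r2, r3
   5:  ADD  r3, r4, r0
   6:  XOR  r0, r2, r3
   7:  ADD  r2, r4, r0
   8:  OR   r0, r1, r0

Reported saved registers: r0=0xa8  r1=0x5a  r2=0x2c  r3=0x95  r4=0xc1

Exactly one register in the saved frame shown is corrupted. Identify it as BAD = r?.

BAD = r1

after  0: r0=0xa8 r1=0x84 r2=0x07 r3=0x95 r4=0x69  N=0 Z=0
after  1: r0=0xa8 r1=0x84 r2=0x2c r3=0x95 r4=0x69  N=0 Z=0
after  2: r0=0xa8 r1=0x84 r2=0x2c r3=0x95 r4=0xc1  N=1 Z=0
after  3: r0=0xa8 r1=0x58 r2=0x2c r3=0x95 r4=0xc1  N=0 Z=0
-- IRQ taken; context saved, return-PC = 4 --
mismatch: r1: reported 0x5a vs actual 0x58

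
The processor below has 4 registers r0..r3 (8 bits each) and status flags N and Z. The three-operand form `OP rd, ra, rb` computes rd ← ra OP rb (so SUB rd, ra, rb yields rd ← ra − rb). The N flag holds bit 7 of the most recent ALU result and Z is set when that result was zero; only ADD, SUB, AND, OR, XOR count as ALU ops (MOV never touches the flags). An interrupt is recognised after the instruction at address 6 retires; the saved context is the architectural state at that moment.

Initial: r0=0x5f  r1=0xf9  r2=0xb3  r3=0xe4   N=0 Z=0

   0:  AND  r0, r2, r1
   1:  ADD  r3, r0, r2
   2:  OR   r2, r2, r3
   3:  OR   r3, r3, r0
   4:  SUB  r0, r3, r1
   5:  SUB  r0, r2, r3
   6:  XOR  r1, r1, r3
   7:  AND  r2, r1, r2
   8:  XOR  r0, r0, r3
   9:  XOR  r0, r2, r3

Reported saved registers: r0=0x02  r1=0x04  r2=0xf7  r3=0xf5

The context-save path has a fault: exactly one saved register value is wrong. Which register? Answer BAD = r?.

after  0: r0=0xb1 r1=0xf9 r2=0xb3 r3=0xe4  N=1 Z=0
after  1: r0=0xb1 r1=0xf9 r2=0xb3 r3=0x64  N=0 Z=0
after  2: r0=0xb1 r1=0xf9 r2=0xf7 r3=0x64  N=1 Z=0
after  3: r0=0xb1 r1=0xf9 r2=0xf7 r3=0xf5  N=1 Z=0
after  4: r0=0xfc r1=0xf9 r2=0xf7 r3=0xf5  N=1 Z=0
after  5: r0=0x02 r1=0xf9 r2=0xf7 r3=0xf5  N=0 Z=0
after  6: r0=0x02 r1=0x0c r2=0xf7 r3=0xf5  N=0 Z=0
-- IRQ taken; context saved, return-PC = 7 --
mismatch: r1: reported 0x04 vs actual 0x0c

BAD = r1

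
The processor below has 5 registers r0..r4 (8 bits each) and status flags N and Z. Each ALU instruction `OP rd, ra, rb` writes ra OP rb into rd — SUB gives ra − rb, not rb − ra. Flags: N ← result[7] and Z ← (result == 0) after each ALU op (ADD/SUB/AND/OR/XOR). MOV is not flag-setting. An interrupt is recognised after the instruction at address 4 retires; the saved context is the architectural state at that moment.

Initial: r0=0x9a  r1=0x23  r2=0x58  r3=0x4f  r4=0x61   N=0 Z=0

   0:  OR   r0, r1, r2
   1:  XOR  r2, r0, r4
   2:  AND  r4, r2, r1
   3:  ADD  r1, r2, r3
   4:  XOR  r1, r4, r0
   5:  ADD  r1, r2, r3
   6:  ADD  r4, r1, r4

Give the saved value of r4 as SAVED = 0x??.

SAVED = 0x02

after  0: r0=0x7b r1=0x23 r2=0x58 r3=0x4f r4=0x61  N=0 Z=0
after  1: r0=0x7b r1=0x23 r2=0x1a r3=0x4f r4=0x61  N=0 Z=0
after  2: r0=0x7b r1=0x23 r2=0x1a r3=0x4f r4=0x02  N=0 Z=0
after  3: r0=0x7b r1=0x69 r2=0x1a r3=0x4f r4=0x02  N=0 Z=0
after  4: r0=0x7b r1=0x79 r2=0x1a r3=0x4f r4=0x02  N=0 Z=0
-- IRQ taken; context saved, return-PC = 5 --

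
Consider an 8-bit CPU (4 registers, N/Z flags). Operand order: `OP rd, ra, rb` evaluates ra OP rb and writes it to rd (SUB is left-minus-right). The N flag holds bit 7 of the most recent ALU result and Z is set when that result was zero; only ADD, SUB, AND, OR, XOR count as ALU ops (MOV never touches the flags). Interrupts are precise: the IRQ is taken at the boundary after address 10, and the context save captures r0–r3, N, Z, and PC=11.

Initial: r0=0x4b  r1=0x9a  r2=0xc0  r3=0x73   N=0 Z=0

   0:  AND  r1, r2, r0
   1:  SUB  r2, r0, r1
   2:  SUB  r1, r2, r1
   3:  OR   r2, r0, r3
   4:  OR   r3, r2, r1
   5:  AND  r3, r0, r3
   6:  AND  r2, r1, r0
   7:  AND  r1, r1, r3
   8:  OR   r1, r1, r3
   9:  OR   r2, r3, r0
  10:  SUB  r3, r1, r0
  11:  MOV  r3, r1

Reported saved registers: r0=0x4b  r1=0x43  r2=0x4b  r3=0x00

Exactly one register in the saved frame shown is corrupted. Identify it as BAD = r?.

after  0: r0=0x4b r1=0x40 r2=0xc0 r3=0x73  N=0 Z=0
after  1: r0=0x4b r1=0x40 r2=0x0b r3=0x73  N=0 Z=0
after  2: r0=0x4b r1=0xcb r2=0x0b r3=0x73  N=1 Z=0
after  3: r0=0x4b r1=0xcb r2=0x7b r3=0x73  N=0 Z=0
after  4: r0=0x4b r1=0xcb r2=0x7b r3=0xfb  N=1 Z=0
after  5: r0=0x4b r1=0xcb r2=0x7b r3=0x4b  N=0 Z=0
after  6: r0=0x4b r1=0xcb r2=0x4b r3=0x4b  N=0 Z=0
after  7: r0=0x4b r1=0x4b r2=0x4b r3=0x4b  N=0 Z=0
after  8: r0=0x4b r1=0x4b r2=0x4b r3=0x4b  N=0 Z=0
after  9: r0=0x4b r1=0x4b r2=0x4b r3=0x4b  N=0 Z=0
after 10: r0=0x4b r1=0x4b r2=0x4b r3=0x00  N=0 Z=1
-- IRQ taken; context saved, return-PC = 11 --
mismatch: r1: reported 0x43 vs actual 0x4b

BAD = r1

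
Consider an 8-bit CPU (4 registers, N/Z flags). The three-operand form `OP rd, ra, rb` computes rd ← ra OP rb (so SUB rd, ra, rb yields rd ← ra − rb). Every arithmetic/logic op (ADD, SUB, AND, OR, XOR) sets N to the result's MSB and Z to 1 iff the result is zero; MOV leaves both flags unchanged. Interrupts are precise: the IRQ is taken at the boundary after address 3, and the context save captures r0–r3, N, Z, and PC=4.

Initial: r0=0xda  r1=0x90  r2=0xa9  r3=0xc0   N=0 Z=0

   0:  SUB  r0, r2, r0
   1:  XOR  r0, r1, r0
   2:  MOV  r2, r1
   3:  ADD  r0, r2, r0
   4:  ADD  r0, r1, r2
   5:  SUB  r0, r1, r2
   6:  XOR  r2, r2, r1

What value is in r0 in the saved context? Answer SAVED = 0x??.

SAVED = 0xef

after  0: r0=0xcf r1=0x90 r2=0xa9 r3=0xc0  N=1 Z=0
after  1: r0=0x5f r1=0x90 r2=0xa9 r3=0xc0  N=0 Z=0
after  2: r0=0x5f r1=0x90 r2=0x90 r3=0xc0  N=0 Z=0
after  3: r0=0xef r1=0x90 r2=0x90 r3=0xc0  N=1 Z=0
-- IRQ taken; context saved, return-PC = 4 --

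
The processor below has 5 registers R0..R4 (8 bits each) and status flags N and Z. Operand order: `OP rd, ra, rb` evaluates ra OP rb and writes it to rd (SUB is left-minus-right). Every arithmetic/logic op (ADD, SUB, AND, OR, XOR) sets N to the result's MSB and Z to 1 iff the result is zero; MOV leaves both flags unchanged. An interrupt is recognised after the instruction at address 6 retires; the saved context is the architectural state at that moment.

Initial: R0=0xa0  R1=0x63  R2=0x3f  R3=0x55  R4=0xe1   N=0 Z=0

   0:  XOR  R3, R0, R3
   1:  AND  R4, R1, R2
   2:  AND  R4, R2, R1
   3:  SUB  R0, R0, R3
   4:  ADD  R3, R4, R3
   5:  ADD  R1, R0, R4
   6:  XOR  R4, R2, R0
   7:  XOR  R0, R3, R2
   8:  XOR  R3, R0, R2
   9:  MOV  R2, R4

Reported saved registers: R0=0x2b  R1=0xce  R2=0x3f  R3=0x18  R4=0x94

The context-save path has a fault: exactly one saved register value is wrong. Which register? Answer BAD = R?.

after  0: R0=0xa0 R1=0x63 R2=0x3f R3=0xf5 R4=0xe1  N=1 Z=0
after  1: R0=0xa0 R1=0x63 R2=0x3f R3=0xf5 R4=0x23  N=0 Z=0
after  2: R0=0xa0 R1=0x63 R2=0x3f R3=0xf5 R4=0x23  N=0 Z=0
after  3: R0=0xab R1=0x63 R2=0x3f R3=0xf5 R4=0x23  N=1 Z=0
after  4: R0=0xab R1=0x63 R2=0x3f R3=0x18 R4=0x23  N=0 Z=0
after  5: R0=0xab R1=0xce R2=0x3f R3=0x18 R4=0x23  N=1 Z=0
after  6: R0=0xab R1=0xce R2=0x3f R3=0x18 R4=0x94  N=1 Z=0
-- IRQ taken; context saved, return-PC = 7 --
mismatch: R0: reported 0x2b vs actual 0xab

BAD = R0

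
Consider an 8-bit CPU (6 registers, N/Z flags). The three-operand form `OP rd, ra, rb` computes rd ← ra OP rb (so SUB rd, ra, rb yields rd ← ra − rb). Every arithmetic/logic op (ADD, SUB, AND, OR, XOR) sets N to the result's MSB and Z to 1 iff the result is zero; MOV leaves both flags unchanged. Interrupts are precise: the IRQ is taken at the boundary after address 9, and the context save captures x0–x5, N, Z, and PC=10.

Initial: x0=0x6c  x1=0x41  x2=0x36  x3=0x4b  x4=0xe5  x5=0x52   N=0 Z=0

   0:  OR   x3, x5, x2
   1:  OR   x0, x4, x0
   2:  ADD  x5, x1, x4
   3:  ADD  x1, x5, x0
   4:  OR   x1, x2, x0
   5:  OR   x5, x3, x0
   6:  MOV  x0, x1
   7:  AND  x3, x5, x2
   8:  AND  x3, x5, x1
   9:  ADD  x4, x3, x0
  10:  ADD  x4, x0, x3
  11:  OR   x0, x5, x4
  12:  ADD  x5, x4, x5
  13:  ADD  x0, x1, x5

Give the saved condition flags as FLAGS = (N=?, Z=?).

after  0: x0=0x6c x1=0x41 x2=0x36 x3=0x76 x4=0xe5 x5=0x52  N=0 Z=0
after  1: x0=0xed x1=0x41 x2=0x36 x3=0x76 x4=0xe5 x5=0x52  N=1 Z=0
after  2: x0=0xed x1=0x41 x2=0x36 x3=0x76 x4=0xe5 x5=0x26  N=0 Z=0
after  3: x0=0xed x1=0x13 x2=0x36 x3=0x76 x4=0xe5 x5=0x26  N=0 Z=0
after  4: x0=0xed x1=0xff x2=0x36 x3=0x76 x4=0xe5 x5=0x26  N=1 Z=0
after  5: x0=0xed x1=0xff x2=0x36 x3=0x76 x4=0xe5 x5=0xff  N=1 Z=0
after  6: x0=0xff x1=0xff x2=0x36 x3=0x76 x4=0xe5 x5=0xff  N=1 Z=0
after  7: x0=0xff x1=0xff x2=0x36 x3=0x36 x4=0xe5 x5=0xff  N=0 Z=0
after  8: x0=0xff x1=0xff x2=0x36 x3=0xff x4=0xe5 x5=0xff  N=1 Z=0
after  9: x0=0xff x1=0xff x2=0x36 x3=0xff x4=0xfe x5=0xff  N=1 Z=0
-- IRQ taken; context saved, return-PC = 10 --

FLAGS = (N=1, Z=0)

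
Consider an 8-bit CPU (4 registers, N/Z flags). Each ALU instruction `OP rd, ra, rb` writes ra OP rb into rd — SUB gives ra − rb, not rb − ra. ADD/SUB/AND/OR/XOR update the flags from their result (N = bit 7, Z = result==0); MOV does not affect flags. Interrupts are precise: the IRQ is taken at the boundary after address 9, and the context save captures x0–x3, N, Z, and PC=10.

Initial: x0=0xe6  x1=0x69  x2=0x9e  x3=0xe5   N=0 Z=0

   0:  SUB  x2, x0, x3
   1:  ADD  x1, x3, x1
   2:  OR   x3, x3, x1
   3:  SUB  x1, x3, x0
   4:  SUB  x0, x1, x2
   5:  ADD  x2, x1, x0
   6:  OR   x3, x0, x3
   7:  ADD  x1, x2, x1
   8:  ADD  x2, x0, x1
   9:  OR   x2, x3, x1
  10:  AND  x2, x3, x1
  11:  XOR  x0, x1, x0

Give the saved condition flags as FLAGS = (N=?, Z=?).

after  0: x0=0xe6 x1=0x69 x2=0x01 x3=0xe5  N=0 Z=0
after  1: x0=0xe6 x1=0x4e x2=0x01 x3=0xe5  N=0 Z=0
after  2: x0=0xe6 x1=0x4e x2=0x01 x3=0xef  N=1 Z=0
after  3: x0=0xe6 x1=0x09 x2=0x01 x3=0xef  N=0 Z=0
after  4: x0=0x08 x1=0x09 x2=0x01 x3=0xef  N=0 Z=0
after  5: x0=0x08 x1=0x09 x2=0x11 x3=0xef  N=0 Z=0
after  6: x0=0x08 x1=0x09 x2=0x11 x3=0xef  N=1 Z=0
after  7: x0=0x08 x1=0x1a x2=0x11 x3=0xef  N=0 Z=0
after  8: x0=0x08 x1=0x1a x2=0x22 x3=0xef  N=0 Z=0
after  9: x0=0x08 x1=0x1a x2=0xff x3=0xef  N=1 Z=0
-- IRQ taken; context saved, return-PC = 10 --

FLAGS = (N=1, Z=0)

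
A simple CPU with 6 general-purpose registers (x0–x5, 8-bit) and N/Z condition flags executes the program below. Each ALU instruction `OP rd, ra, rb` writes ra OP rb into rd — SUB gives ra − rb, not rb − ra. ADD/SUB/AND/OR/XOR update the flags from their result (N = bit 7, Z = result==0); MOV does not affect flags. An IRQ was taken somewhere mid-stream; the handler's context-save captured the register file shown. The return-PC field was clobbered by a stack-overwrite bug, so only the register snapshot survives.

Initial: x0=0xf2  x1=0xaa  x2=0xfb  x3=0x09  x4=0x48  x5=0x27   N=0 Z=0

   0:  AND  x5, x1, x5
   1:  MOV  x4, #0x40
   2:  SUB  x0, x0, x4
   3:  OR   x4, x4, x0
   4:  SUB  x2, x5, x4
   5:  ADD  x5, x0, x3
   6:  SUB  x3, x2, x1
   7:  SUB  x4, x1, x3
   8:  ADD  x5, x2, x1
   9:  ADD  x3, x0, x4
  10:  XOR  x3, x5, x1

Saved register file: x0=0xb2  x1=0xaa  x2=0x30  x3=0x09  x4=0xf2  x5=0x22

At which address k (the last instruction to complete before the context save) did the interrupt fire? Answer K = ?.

K = 4

after  0: x0=0xf2 x1=0xaa x2=0xfb x3=0x09 x4=0x48 x5=0x22  N=0 Z=0
after  1: x0=0xf2 x1=0xaa x2=0xfb x3=0x09 x4=0x40 x5=0x22  N=0 Z=0
after  2: x0=0xb2 x1=0xaa x2=0xfb x3=0x09 x4=0x40 x5=0x22  N=1 Z=0
after  3: x0=0xb2 x1=0xaa x2=0xfb x3=0x09 x4=0xf2 x5=0x22  N=1 Z=0
after  4: x0=0xb2 x1=0xaa x2=0x30 x3=0x09 x4=0xf2 x5=0x22  N=0 Z=0
-- IRQ taken; context saved, return-PC = 5 --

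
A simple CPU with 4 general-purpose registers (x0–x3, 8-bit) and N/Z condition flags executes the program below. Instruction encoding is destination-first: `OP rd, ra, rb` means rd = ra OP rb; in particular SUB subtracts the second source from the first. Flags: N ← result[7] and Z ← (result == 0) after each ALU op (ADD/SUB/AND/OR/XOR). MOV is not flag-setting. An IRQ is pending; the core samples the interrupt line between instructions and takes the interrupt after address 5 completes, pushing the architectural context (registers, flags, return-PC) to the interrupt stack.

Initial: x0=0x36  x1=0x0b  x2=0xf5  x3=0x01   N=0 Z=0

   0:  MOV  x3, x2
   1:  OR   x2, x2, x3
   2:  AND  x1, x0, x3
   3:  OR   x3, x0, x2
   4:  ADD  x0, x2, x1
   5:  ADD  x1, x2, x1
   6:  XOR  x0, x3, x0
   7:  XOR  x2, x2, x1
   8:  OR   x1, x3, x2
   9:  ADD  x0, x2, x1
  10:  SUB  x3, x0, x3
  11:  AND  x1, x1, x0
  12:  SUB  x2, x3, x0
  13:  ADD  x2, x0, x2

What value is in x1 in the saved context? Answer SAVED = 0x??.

SAVED = 0x29

after  0: x0=0x36 x1=0x0b x2=0xf5 x3=0xf5  N=0 Z=0
after  1: x0=0x36 x1=0x0b x2=0xf5 x3=0xf5  N=1 Z=0
after  2: x0=0x36 x1=0x34 x2=0xf5 x3=0xf5  N=0 Z=0
after  3: x0=0x36 x1=0x34 x2=0xf5 x3=0xf7  N=1 Z=0
after  4: x0=0x29 x1=0x34 x2=0xf5 x3=0xf7  N=0 Z=0
after  5: x0=0x29 x1=0x29 x2=0xf5 x3=0xf7  N=0 Z=0
-- IRQ taken; context saved, return-PC = 6 --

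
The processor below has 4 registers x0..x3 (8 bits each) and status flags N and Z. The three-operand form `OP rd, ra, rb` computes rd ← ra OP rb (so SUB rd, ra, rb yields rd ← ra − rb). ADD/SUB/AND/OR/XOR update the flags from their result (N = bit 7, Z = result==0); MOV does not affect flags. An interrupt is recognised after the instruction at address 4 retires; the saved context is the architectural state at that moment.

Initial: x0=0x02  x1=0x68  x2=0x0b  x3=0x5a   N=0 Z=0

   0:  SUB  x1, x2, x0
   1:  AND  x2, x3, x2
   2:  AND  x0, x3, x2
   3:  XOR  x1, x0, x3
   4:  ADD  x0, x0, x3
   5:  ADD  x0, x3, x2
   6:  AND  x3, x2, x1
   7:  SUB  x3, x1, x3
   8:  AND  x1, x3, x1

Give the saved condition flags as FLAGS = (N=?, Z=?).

after  0: x0=0x02 x1=0x09 x2=0x0b x3=0x5a  N=0 Z=0
after  1: x0=0x02 x1=0x09 x2=0x0a x3=0x5a  N=0 Z=0
after  2: x0=0x0a x1=0x09 x2=0x0a x3=0x5a  N=0 Z=0
after  3: x0=0x0a x1=0x50 x2=0x0a x3=0x5a  N=0 Z=0
after  4: x0=0x64 x1=0x50 x2=0x0a x3=0x5a  N=0 Z=0
-- IRQ taken; context saved, return-PC = 5 --

FLAGS = (N=0, Z=0)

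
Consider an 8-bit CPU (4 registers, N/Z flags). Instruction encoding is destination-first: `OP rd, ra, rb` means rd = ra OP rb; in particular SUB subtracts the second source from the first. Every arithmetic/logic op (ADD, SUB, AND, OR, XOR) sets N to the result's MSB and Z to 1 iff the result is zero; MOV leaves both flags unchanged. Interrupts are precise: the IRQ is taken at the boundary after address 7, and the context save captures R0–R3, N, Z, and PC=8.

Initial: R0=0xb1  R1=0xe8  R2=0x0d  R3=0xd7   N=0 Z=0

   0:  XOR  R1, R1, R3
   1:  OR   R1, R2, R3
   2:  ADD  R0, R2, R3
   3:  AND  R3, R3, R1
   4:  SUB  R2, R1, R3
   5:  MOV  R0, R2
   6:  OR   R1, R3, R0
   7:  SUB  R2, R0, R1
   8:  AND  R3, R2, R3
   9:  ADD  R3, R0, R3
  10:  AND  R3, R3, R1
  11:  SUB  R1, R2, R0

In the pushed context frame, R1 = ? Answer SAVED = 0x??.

after  0: R0=0xb1 R1=0x3f R2=0x0d R3=0xd7  N=0 Z=0
after  1: R0=0xb1 R1=0xdf R2=0x0d R3=0xd7  N=1 Z=0
after  2: R0=0xe4 R1=0xdf R2=0x0d R3=0xd7  N=1 Z=0
after  3: R0=0xe4 R1=0xdf R2=0x0d R3=0xd7  N=1 Z=0
after  4: R0=0xe4 R1=0xdf R2=0x08 R3=0xd7  N=0 Z=0
after  5: R0=0x08 R1=0xdf R2=0x08 R3=0xd7  N=0 Z=0
after  6: R0=0x08 R1=0xdf R2=0x08 R3=0xd7  N=1 Z=0
after  7: R0=0x08 R1=0xdf R2=0x29 R3=0xd7  N=0 Z=0
-- IRQ taken; context saved, return-PC = 8 --

SAVED = 0xdf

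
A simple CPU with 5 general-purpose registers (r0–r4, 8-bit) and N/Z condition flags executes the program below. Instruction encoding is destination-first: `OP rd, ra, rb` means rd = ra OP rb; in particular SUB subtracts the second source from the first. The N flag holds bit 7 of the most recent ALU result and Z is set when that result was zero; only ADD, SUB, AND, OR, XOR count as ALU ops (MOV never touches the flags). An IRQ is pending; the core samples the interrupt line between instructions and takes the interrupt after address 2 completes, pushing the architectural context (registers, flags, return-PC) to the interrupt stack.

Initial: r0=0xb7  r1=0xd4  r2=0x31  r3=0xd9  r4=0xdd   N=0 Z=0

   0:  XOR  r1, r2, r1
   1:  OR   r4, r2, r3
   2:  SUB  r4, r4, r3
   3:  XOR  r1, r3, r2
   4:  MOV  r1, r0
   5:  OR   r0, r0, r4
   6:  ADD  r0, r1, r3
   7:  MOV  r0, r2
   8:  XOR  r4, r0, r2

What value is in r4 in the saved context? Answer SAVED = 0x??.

after  0: r0=0xb7 r1=0xe5 r2=0x31 r3=0xd9 r4=0xdd  N=1 Z=0
after  1: r0=0xb7 r1=0xe5 r2=0x31 r3=0xd9 r4=0xf9  N=1 Z=0
after  2: r0=0xb7 r1=0xe5 r2=0x31 r3=0xd9 r4=0x20  N=0 Z=0
-- IRQ taken; context saved, return-PC = 3 --

SAVED = 0x20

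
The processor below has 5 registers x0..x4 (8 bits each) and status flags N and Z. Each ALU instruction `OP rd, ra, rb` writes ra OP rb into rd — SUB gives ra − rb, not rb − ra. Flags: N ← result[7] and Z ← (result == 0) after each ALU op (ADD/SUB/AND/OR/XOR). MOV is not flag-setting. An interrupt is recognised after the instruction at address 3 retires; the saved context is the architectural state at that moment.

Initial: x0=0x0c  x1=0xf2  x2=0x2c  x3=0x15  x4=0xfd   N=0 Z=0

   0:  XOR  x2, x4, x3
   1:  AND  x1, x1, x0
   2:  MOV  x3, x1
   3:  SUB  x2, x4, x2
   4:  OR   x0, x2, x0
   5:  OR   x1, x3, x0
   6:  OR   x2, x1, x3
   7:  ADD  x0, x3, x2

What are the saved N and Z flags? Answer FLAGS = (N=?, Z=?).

after  0: x0=0x0c x1=0xf2 x2=0xe8 x3=0x15 x4=0xfd  N=1 Z=0
after  1: x0=0x0c x1=0x00 x2=0xe8 x3=0x15 x4=0xfd  N=0 Z=1
after  2: x0=0x0c x1=0x00 x2=0xe8 x3=0x00 x4=0xfd  N=0 Z=1
after  3: x0=0x0c x1=0x00 x2=0x15 x3=0x00 x4=0xfd  N=0 Z=0
-- IRQ taken; context saved, return-PC = 4 --

FLAGS = (N=0, Z=0)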